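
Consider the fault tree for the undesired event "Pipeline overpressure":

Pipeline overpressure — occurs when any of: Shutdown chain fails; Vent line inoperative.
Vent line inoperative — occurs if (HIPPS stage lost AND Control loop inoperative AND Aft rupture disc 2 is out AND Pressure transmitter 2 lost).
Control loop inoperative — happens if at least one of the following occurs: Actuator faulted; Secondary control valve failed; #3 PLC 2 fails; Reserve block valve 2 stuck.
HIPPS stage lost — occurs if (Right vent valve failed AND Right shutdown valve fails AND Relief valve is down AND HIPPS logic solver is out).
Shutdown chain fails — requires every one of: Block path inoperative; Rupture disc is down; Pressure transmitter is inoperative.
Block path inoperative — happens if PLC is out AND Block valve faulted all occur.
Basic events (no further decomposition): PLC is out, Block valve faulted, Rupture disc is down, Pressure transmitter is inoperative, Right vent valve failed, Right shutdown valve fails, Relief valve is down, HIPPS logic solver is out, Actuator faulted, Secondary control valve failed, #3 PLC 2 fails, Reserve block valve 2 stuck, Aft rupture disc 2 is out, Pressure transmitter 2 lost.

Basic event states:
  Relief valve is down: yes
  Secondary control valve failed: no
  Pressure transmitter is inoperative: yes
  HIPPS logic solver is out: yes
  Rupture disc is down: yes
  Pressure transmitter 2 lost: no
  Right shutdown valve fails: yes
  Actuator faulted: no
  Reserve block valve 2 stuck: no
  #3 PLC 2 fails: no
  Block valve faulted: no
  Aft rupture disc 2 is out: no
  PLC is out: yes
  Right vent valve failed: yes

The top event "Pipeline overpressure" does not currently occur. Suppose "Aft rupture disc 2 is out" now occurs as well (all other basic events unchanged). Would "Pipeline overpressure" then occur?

No

Counterfactual: set "Aft rupture disc 2 is out" to occurred.
Block path inoperative [AND]: PLC is out=occurs, Block valve faulted=not → not all inputs occur → does not occur.
Shutdown chain fails [AND]: Block path inoperative=not, Rupture disc is down=occurs, Pressure transmitter is inoperative=occurs → not all inputs occur → does not occur.
HIPPS stage lost [AND]: Right vent valve failed=occurs, Right shutdown valve fails=occurs, Relief valve is down=occurs, HIPPS logic solver is out=occurs → all inputs occur → occurs.
Control loop inoperative [OR]: Actuator faulted=not, Secondary control valve failed=not, #3 PLC 2 fails=not, Reserve block valve 2 stuck=not → no input occurs → does not occur.
Vent line inoperative [AND]: HIPPS stage lost=occurs, Control loop inoperative=not, Aft rupture disc 2 is out=occurs, Pressure transmitter 2 lost=not → not all inputs occur → does not occur.
Pipeline overpressure [OR]: Shutdown chain fails=not, Vent line inoperative=not → no input occurs → does not occur.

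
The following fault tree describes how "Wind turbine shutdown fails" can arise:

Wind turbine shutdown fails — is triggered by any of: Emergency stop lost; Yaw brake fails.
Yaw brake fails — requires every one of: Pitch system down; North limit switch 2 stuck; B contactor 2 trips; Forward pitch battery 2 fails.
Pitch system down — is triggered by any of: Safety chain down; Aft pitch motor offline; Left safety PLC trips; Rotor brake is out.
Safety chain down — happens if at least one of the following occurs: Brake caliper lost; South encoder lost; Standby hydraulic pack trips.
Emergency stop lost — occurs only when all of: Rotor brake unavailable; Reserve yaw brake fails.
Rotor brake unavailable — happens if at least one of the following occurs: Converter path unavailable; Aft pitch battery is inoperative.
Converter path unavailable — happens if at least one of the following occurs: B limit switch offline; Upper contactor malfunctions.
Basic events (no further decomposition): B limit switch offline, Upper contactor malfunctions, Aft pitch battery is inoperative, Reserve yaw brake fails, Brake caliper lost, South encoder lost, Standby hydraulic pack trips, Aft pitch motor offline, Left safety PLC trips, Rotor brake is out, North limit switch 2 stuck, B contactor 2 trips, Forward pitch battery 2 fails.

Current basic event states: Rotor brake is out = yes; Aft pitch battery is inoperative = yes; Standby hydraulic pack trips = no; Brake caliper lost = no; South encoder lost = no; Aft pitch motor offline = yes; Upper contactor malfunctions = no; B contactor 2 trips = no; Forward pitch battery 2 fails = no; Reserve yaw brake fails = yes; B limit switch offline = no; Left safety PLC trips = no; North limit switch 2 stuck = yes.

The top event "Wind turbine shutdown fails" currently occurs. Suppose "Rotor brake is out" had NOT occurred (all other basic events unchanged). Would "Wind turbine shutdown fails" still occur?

Yes

Counterfactual: set "Rotor brake is out" to not occurred.
Converter path unavailable [OR]: B limit switch offline=not, Upper contactor malfunctions=not → no input occurs → does not occur.
Rotor brake unavailable [OR]: Converter path unavailable=not, Aft pitch battery is inoperative=occurs → at least one input occurs → occurs.
Emergency stop lost [AND]: Rotor brake unavailable=occurs, Reserve yaw brake fails=occurs → all inputs occur → occurs.
Safety chain down [OR]: Brake caliper lost=not, South encoder lost=not, Standby hydraulic pack trips=not → no input occurs → does not occur.
Pitch system down [OR]: Safety chain down=not, Aft pitch motor offline=occurs, Left safety PLC trips=not, Rotor brake is out=not → at least one input occurs → occurs.
Yaw brake fails [AND]: Pitch system down=occurs, North limit switch 2 stuck=occurs, B contactor 2 trips=not, Forward pitch battery 2 fails=not → not all inputs occur → does not occur.
Wind turbine shutdown fails [OR]: Emergency stop lost=occurs, Yaw brake fails=not → at least one input occurs → occurs.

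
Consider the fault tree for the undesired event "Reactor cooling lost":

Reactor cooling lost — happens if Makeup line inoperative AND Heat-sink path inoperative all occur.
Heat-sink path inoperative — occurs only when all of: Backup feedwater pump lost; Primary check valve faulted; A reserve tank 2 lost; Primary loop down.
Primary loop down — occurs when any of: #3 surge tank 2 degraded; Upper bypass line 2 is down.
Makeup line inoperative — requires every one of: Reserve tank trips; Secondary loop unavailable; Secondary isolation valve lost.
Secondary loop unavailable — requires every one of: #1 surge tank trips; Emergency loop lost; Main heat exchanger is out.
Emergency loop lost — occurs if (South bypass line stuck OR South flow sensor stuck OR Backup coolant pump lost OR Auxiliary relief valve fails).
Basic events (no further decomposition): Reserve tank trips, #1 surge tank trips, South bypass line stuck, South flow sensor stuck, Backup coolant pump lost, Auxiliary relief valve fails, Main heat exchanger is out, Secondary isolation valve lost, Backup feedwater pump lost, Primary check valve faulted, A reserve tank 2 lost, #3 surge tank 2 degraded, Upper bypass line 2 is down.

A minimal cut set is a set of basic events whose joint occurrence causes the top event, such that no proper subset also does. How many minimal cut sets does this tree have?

Emergency loop lost [OR]: union of children's cut sets → 4 cut set(s).
Secondary loop unavailable [AND]: one cut set from each child combined → 1 × 4 × 1 = 4 cut set(s).
Makeup line inoperative [AND]: one cut set from each child combined → 1 × 4 × 1 = 4 cut set(s).
Primary loop down [OR]: union of children's cut sets → 2 cut set(s).
Heat-sink path inoperative [AND]: one cut set from each child combined → 1 × 1 × 1 × 2 = 2 cut set(s).
Reactor cooling lost [AND]: one cut set from each child combined → 4 × 2 = 8 cut set(s).
Minimal cut sets: {#1 surge tank trips, #3 surge tank 2 degraded, A reserve tank 2 lost, Backup feedwater pump lost, Main heat exchanger is out, Primary check valve faulted, Reserve tank trips, Secondary isolation valve lost, South bypass line stuck}; {#1 surge tank trips, A reserve tank 2 lost, Backup feedwater pump lost, Main heat exchanger is out, Primary check valve faulted, Reserve tank trips, Secondary isolation valve lost, South bypass line stuck, Upper bypass line 2 is down}; {#1 surge tank trips, #3 surge tank 2 degraded, A reserve tank 2 lost, Backup feedwater pump lost, Main heat exchanger is out, Primary check valve faulted, Reserve tank trips, Secondary isolation valve lost, South flow sensor stuck}; {#1 surge tank trips, A reserve tank 2 lost, Backup feedwater pump lost, Main heat exchanger is out, Primary check valve faulted, Reserve tank trips, Secondary isolation valve lost, South flow sensor stuck, Upper bypass line 2 is down}; {#1 surge tank trips, #3 surge tank 2 degraded, A reserve tank 2 lost, Backup coolant pump lost, Backup feedwater pump lost, Main heat exchanger is out, Primary check valve faulted, Reserve tank trips, Secondary isolation valve lost}; {#1 surge tank trips, A reserve tank 2 lost, Backup coolant pump lost, Backup feedwater pump lost, Main heat exchanger is out, Primary check valve faulted, Reserve tank trips, Secondary isolation valve lost, Upper bypass line 2 is down}; {#1 surge tank trips, #3 surge tank 2 degraded, A reserve tank 2 lost, Auxiliary relief valve fails, Backup feedwater pump lost, Main heat exchanger is out, Primary check valve faulted, Reserve tank trips, Secondary isolation valve lost}; {#1 surge tank trips, A reserve tank 2 lost, Auxiliary relief valve fails, Backup feedwater pump lost, Main heat exchanger is out, Primary check valve faulted, Reserve tank trips, Secondary isolation valve lost, Upper bypass line 2 is down}.

8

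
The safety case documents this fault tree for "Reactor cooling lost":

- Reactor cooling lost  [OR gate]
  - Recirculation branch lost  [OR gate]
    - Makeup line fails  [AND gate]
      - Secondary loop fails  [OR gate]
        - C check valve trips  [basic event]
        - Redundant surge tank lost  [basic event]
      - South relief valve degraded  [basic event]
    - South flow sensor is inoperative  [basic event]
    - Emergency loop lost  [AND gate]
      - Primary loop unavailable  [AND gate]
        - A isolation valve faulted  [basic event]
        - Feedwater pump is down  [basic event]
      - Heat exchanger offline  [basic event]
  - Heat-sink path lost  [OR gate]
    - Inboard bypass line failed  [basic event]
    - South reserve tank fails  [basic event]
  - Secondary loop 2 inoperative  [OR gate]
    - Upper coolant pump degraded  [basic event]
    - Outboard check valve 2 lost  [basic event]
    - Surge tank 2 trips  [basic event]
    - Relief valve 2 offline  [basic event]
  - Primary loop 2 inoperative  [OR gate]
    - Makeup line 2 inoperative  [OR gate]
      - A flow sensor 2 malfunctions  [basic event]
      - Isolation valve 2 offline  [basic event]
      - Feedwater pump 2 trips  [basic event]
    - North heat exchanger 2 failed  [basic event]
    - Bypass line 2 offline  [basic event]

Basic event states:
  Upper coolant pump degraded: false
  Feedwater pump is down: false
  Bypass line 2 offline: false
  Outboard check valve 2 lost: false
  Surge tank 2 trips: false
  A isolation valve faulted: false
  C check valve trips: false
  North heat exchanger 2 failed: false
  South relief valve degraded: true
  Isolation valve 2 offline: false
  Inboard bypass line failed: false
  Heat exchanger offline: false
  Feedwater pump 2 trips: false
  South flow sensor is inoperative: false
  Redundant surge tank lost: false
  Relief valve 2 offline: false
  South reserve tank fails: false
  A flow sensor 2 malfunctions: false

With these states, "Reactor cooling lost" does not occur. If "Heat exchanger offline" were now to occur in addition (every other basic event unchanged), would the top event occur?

No

Counterfactual: set "Heat exchanger offline" to occurred.
Secondary loop fails [OR]: C check valve trips=not, Redundant surge tank lost=not → no input occurs → does not occur.
Makeup line fails [AND]: Secondary loop fails=not, South relief valve degraded=occurs → not all inputs occur → does not occur.
Primary loop unavailable [AND]: A isolation valve faulted=not, Feedwater pump is down=not → not all inputs occur → does not occur.
Emergency loop lost [AND]: Primary loop unavailable=not, Heat exchanger offline=occurs → not all inputs occur → does not occur.
Recirculation branch lost [OR]: Makeup line fails=not, South flow sensor is inoperative=not, Emergency loop lost=not → no input occurs → does not occur.
Heat-sink path lost [OR]: Inboard bypass line failed=not, South reserve tank fails=not → no input occurs → does not occur.
Secondary loop 2 inoperative [OR]: Upper coolant pump degraded=not, Outboard check valve 2 lost=not, Surge tank 2 trips=not, Relief valve 2 offline=not → no input occurs → does not occur.
Makeup line 2 inoperative [OR]: A flow sensor 2 malfunctions=not, Isolation valve 2 offline=not, Feedwater pump 2 trips=not → no input occurs → does not occur.
Primary loop 2 inoperative [OR]: Makeup line 2 inoperative=not, North heat exchanger 2 failed=not, Bypass line 2 offline=not → no input occurs → does not occur.
Reactor cooling lost [OR]: Recirculation branch lost=not, Heat-sink path lost=not, Secondary loop 2 inoperative=not, Primary loop 2 inoperative=not → no input occurs → does not occur.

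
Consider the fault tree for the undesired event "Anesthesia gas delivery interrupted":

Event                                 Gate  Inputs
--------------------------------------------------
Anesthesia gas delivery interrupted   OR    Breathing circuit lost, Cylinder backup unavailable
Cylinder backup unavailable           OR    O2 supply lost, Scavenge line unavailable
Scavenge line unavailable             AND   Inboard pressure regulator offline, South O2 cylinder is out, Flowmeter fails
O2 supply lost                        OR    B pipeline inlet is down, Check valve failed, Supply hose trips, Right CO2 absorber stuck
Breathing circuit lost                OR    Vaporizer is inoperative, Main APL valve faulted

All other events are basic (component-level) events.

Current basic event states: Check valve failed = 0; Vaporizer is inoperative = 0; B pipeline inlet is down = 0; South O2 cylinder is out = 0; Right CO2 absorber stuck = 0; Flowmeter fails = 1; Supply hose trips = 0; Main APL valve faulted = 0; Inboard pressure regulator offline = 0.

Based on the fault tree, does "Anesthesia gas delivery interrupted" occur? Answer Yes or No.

No

Breathing circuit lost [OR]: Vaporizer is inoperative=not, Main APL valve faulted=not → no input occurs → does not occur.
O2 supply lost [OR]: B pipeline inlet is down=not, Check valve failed=not, Supply hose trips=not, Right CO2 absorber stuck=not → no input occurs → does not occur.
Scavenge line unavailable [AND]: Inboard pressure regulator offline=not, South O2 cylinder is out=not, Flowmeter fails=occurs → not all inputs occur → does not occur.
Cylinder backup unavailable [OR]: O2 supply lost=not, Scavenge line unavailable=not → no input occurs → does not occur.
Anesthesia gas delivery interrupted [OR]: Breathing circuit lost=not, Cylinder backup unavailable=not → no input occurs → does not occur.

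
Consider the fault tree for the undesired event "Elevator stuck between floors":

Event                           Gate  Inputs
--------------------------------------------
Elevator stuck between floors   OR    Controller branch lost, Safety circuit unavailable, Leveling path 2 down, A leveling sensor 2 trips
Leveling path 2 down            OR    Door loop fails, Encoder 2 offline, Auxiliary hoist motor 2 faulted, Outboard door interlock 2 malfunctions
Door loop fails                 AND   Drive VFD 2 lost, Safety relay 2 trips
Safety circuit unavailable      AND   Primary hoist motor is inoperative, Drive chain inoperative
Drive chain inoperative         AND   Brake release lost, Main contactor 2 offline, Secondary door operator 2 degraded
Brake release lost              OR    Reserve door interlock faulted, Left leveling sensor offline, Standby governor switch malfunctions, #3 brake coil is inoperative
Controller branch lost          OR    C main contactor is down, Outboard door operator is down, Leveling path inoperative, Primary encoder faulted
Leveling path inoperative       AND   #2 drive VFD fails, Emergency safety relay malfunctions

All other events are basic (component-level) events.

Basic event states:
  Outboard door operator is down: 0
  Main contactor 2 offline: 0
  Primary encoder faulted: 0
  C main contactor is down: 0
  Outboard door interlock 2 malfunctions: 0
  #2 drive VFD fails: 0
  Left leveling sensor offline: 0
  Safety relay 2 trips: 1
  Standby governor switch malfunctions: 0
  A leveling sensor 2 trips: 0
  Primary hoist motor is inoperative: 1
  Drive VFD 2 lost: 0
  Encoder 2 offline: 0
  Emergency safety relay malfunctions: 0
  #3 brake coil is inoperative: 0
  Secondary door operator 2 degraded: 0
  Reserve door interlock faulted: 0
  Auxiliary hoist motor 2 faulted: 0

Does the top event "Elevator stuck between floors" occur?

Leveling path inoperative [AND]: #2 drive VFD fails=not, Emergency safety relay malfunctions=not → not all inputs occur → does not occur.
Controller branch lost [OR]: C main contactor is down=not, Outboard door operator is down=not, Leveling path inoperative=not, Primary encoder faulted=not → no input occurs → does not occur.
Brake release lost [OR]: Reserve door interlock faulted=not, Left leveling sensor offline=not, Standby governor switch malfunctions=not, #3 brake coil is inoperative=not → no input occurs → does not occur.
Drive chain inoperative [AND]: Brake release lost=not, Main contactor 2 offline=not, Secondary door operator 2 degraded=not → not all inputs occur → does not occur.
Safety circuit unavailable [AND]: Primary hoist motor is inoperative=occurs, Drive chain inoperative=not → not all inputs occur → does not occur.
Door loop fails [AND]: Drive VFD 2 lost=not, Safety relay 2 trips=occurs → not all inputs occur → does not occur.
Leveling path 2 down [OR]: Door loop fails=not, Encoder 2 offline=not, Auxiliary hoist motor 2 faulted=not, Outboard door interlock 2 malfunctions=not → no input occurs → does not occur.
Elevator stuck between floors [OR]: Controller branch lost=not, Safety circuit unavailable=not, Leveling path 2 down=not, A leveling sensor 2 trips=not → no input occurs → does not occur.

No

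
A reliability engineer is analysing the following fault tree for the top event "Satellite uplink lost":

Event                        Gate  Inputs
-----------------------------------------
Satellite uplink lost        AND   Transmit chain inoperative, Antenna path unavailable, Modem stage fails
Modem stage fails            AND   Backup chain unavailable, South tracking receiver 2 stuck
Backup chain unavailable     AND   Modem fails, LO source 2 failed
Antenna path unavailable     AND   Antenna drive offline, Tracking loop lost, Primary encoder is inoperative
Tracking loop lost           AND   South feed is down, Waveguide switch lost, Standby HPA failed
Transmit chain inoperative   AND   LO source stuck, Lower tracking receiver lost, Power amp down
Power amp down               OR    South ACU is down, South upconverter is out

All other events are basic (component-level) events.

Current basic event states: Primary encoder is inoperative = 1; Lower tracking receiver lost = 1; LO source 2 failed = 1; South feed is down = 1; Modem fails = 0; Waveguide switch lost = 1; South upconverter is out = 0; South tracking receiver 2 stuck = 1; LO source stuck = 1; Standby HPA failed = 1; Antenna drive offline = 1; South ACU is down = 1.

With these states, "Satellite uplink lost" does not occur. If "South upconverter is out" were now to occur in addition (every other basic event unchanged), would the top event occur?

Counterfactual: set "South upconverter is out" to occurred.
Power amp down [OR]: South ACU is down=occurs, South upconverter is out=occurs → at least one input occurs → occurs.
Transmit chain inoperative [AND]: LO source stuck=occurs, Lower tracking receiver lost=occurs, Power amp down=occurs → all inputs occur → occurs.
Tracking loop lost [AND]: South feed is down=occurs, Waveguide switch lost=occurs, Standby HPA failed=occurs → all inputs occur → occurs.
Antenna path unavailable [AND]: Antenna drive offline=occurs, Tracking loop lost=occurs, Primary encoder is inoperative=occurs → all inputs occur → occurs.
Backup chain unavailable [AND]: Modem fails=not, LO source 2 failed=occurs → not all inputs occur → does not occur.
Modem stage fails [AND]: Backup chain unavailable=not, South tracking receiver 2 stuck=occurs → not all inputs occur → does not occur.
Satellite uplink lost [AND]: Transmit chain inoperative=occurs, Antenna path unavailable=occurs, Modem stage fails=not → not all inputs occur → does not occur.

No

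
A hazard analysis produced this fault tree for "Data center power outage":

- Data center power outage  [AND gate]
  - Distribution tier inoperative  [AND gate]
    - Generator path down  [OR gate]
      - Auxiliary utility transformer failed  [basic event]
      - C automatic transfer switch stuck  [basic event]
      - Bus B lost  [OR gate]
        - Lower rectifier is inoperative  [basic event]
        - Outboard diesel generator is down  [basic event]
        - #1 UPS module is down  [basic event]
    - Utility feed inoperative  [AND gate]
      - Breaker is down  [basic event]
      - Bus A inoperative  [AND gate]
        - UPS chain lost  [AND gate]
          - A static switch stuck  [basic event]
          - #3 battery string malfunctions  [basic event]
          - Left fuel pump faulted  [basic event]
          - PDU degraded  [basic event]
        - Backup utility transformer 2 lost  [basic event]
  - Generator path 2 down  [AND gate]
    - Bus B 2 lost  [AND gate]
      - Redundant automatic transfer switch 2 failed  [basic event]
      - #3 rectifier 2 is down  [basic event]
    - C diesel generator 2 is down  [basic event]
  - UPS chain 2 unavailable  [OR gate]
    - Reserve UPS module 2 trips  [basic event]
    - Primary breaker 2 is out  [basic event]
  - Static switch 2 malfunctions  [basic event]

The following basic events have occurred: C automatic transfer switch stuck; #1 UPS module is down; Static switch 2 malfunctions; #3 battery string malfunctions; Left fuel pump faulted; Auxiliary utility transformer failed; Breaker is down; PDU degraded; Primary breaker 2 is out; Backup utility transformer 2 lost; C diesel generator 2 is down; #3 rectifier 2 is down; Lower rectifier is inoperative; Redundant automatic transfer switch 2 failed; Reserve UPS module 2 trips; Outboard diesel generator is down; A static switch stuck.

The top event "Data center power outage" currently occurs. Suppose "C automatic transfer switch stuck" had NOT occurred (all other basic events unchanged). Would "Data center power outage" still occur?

Yes

Counterfactual: set "C automatic transfer switch stuck" to not occurred.
Bus B lost [OR]: Lower rectifier is inoperative=occurs, Outboard diesel generator is down=occurs, #1 UPS module is down=occurs → at least one input occurs → occurs.
Generator path down [OR]: Auxiliary utility transformer failed=occurs, C automatic transfer switch stuck=not, Bus B lost=occurs → at least one input occurs → occurs.
UPS chain lost [AND]: A static switch stuck=occurs, #3 battery string malfunctions=occurs, Left fuel pump faulted=occurs, PDU degraded=occurs → all inputs occur → occurs.
Bus A inoperative [AND]: UPS chain lost=occurs, Backup utility transformer 2 lost=occurs → all inputs occur → occurs.
Utility feed inoperative [AND]: Breaker is down=occurs, Bus A inoperative=occurs → all inputs occur → occurs.
Distribution tier inoperative [AND]: Generator path down=occurs, Utility feed inoperative=occurs → all inputs occur → occurs.
Bus B 2 lost [AND]: Redundant automatic transfer switch 2 failed=occurs, #3 rectifier 2 is down=occurs → all inputs occur → occurs.
Generator path 2 down [AND]: Bus B 2 lost=occurs, C diesel generator 2 is down=occurs → all inputs occur → occurs.
UPS chain 2 unavailable [OR]: Reserve UPS module 2 trips=occurs, Primary breaker 2 is out=occurs → at least one input occurs → occurs.
Data center power outage [AND]: Distribution tier inoperative=occurs, Generator path 2 down=occurs, UPS chain 2 unavailable=occurs, Static switch 2 malfunctions=occurs → all inputs occur → occurs.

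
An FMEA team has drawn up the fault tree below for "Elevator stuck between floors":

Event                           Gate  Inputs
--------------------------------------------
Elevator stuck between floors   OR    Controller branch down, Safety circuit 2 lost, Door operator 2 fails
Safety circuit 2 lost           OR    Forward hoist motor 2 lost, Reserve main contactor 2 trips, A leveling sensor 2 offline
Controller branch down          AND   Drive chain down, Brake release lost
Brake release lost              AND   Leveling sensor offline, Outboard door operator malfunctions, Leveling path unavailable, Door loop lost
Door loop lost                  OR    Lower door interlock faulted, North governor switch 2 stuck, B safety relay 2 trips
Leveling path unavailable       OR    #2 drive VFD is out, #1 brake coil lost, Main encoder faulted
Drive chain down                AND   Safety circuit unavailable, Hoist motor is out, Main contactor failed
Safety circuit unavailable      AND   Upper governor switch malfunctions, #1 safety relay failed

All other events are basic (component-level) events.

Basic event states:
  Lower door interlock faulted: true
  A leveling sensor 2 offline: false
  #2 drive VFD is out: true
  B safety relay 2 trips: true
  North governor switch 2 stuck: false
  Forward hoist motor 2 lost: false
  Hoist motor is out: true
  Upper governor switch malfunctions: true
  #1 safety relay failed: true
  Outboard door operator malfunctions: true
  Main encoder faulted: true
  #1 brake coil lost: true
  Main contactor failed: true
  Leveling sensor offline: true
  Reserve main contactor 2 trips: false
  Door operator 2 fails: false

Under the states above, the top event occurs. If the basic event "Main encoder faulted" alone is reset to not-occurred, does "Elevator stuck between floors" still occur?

Yes

Counterfactual: set "Main encoder faulted" to not occurred.
Safety circuit unavailable [AND]: Upper governor switch malfunctions=occurs, #1 safety relay failed=occurs → all inputs occur → occurs.
Drive chain down [AND]: Safety circuit unavailable=occurs, Hoist motor is out=occurs, Main contactor failed=occurs → all inputs occur → occurs.
Leveling path unavailable [OR]: #2 drive VFD is out=occurs, #1 brake coil lost=occurs, Main encoder faulted=not → at least one input occurs → occurs.
Door loop lost [OR]: Lower door interlock faulted=occurs, North governor switch 2 stuck=not, B safety relay 2 trips=occurs → at least one input occurs → occurs.
Brake release lost [AND]: Leveling sensor offline=occurs, Outboard door operator malfunctions=occurs, Leveling path unavailable=occurs, Door loop lost=occurs → all inputs occur → occurs.
Controller branch down [AND]: Drive chain down=occurs, Brake release lost=occurs → all inputs occur → occurs.
Safety circuit 2 lost [OR]: Forward hoist motor 2 lost=not, Reserve main contactor 2 trips=not, A leveling sensor 2 offline=not → no input occurs → does not occur.
Elevator stuck between floors [OR]: Controller branch down=occurs, Safety circuit 2 lost=not, Door operator 2 fails=not → at least one input occurs → occurs.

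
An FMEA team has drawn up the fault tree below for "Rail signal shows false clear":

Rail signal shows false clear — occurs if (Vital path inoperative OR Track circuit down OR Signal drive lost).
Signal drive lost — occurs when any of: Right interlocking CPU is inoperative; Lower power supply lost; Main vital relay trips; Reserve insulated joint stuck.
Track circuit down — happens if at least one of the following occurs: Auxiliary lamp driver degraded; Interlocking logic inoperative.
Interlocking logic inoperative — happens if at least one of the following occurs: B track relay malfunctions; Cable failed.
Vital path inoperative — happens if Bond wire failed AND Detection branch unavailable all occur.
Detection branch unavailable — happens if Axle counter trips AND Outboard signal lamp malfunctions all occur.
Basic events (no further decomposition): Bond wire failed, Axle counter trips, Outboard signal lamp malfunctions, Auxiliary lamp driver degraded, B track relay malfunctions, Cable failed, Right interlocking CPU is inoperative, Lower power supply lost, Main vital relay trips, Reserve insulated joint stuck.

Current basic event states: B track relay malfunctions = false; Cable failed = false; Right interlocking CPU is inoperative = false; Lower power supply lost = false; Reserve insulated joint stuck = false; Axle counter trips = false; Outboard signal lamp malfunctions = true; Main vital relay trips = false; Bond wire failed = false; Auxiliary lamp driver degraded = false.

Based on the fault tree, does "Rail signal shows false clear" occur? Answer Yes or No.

No

Detection branch unavailable [AND]: Axle counter trips=not, Outboard signal lamp malfunctions=occurs → not all inputs occur → does not occur.
Vital path inoperative [AND]: Bond wire failed=not, Detection branch unavailable=not → not all inputs occur → does not occur.
Interlocking logic inoperative [OR]: B track relay malfunctions=not, Cable failed=not → no input occurs → does not occur.
Track circuit down [OR]: Auxiliary lamp driver degraded=not, Interlocking logic inoperative=not → no input occurs → does not occur.
Signal drive lost [OR]: Right interlocking CPU is inoperative=not, Lower power supply lost=not, Main vital relay trips=not, Reserve insulated joint stuck=not → no input occurs → does not occur.
Rail signal shows false clear [OR]: Vital path inoperative=not, Track circuit down=not, Signal drive lost=not → no input occurs → does not occur.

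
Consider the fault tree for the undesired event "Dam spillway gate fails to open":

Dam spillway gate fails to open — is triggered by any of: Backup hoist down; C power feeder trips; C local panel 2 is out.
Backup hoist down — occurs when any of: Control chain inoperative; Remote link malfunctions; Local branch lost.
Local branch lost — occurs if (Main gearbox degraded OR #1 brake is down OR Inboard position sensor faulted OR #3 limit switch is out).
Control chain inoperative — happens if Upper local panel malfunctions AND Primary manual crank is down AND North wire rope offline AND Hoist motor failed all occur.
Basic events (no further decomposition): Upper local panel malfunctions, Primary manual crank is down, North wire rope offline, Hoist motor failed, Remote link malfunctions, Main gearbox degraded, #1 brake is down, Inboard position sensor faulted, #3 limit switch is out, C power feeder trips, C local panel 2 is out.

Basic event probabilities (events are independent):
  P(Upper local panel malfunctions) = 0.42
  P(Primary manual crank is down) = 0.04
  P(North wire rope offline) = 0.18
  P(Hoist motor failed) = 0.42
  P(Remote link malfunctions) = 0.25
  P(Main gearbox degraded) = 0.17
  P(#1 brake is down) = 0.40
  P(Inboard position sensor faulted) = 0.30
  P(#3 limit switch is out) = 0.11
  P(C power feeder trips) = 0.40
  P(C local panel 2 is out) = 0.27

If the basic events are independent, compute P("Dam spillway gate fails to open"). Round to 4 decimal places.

P(Control chain inoperative) [AND] = 0.42 × 0.04 × 0.18 × 0.42 = 0.001270
P(Local branch lost) [OR] = 1 − (1−0.17) × (1−0.40) × (1−0.30) × (1−0.11) = 0.689746
P(Backup hoist down) [OR] = 1 − (1−0.001270) × (1−0.25) × (1−0.689746) = 0.767605
P(Dam spillway gate fails to open) [OR] = 1 − (1−0.767605) × (1−0.40) × (1−0.27) = 0.898211
Rounded to 4 decimal places: P(Dam spillway gate fails to open) ≈ 0.8982.

0.8982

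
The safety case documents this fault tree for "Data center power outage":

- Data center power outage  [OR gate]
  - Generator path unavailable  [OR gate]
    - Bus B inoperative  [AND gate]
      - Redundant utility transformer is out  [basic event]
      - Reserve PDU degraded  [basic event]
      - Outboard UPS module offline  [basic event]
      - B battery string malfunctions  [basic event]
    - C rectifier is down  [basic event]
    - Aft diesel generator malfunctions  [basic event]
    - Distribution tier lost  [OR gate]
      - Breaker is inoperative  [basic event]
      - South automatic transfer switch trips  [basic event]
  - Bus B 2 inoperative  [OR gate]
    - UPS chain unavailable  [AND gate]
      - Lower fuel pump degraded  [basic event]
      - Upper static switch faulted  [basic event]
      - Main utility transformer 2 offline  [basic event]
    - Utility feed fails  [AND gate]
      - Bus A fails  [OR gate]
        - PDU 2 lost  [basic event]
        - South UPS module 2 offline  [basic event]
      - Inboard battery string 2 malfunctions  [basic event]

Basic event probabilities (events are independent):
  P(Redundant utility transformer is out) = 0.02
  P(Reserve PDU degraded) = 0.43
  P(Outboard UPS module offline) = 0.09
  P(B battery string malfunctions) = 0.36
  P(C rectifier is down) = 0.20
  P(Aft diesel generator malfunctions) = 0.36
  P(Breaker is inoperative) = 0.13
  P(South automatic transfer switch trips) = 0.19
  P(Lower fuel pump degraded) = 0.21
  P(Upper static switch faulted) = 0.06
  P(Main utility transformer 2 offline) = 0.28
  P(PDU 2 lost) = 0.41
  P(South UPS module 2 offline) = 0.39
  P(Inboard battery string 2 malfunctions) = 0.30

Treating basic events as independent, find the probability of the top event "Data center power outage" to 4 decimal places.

0.7096

P(Bus B inoperative) [AND] = 0.02 × 0.43 × 0.09 × 0.36 = 0.000279
P(Distribution tier lost) [OR] = 1 − (1−0.13) × (1−0.19) = 0.295300
P(Generator path unavailable) [OR] = 1 − (1−0.000279) × (1−0.20) × (1−0.36) × (1−0.295300) = 0.639294
P(UPS chain unavailable) [AND] = 0.21 × 0.06 × 0.28 = 0.003528
P(Bus A fails) [OR] = 1 − (1−0.41) × (1−0.39) = 0.640100
P(Utility feed fails) [AND] = 0.640100 × 0.30 = 0.192030
P(Bus B 2 inoperative) [OR] = 1 − (1−0.003528) × (1−0.192030) = 0.194881
P(Data center power outage) [OR] = 1 − (1−0.639294) × (1−0.194881) = 0.709589
Rounded to 4 decimal places: P(Data center power outage) ≈ 0.7096.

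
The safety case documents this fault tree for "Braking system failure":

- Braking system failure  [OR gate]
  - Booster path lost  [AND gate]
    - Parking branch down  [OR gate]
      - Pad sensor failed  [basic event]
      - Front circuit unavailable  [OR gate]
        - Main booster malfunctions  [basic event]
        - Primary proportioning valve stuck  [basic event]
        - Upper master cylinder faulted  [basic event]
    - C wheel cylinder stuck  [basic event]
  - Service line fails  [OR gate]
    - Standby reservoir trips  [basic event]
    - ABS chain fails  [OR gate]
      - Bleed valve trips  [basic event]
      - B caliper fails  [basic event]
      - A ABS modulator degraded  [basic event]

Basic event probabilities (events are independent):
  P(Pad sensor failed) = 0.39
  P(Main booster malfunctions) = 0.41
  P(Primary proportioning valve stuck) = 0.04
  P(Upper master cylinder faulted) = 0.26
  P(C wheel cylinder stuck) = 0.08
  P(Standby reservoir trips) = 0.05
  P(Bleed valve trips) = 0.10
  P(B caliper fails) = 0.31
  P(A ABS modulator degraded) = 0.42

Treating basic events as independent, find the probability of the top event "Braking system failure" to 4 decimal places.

0.6782

P(Front circuit unavailable) [OR] = 1 − (1−0.41) × (1−0.04) × (1−0.26) = 0.580864
P(Parking branch down) [OR] = 1 − (1−0.39) × (1−0.580864) = 0.744327
P(Booster path lost) [AND] = 0.744327 × 0.08 = 0.059546
P(ABS chain fails) [OR] = 1 − (1−0.10) × (1−0.31) × (1−0.42) = 0.639820
P(Service line fails) [OR] = 1 − (1−0.05) × (1−0.639820) = 0.657829
P(Braking system failure) [OR] = 1 − (1−0.059546) × (1−0.657829) = 0.678204
Rounded to 4 decimal places: P(Braking system failure) ≈ 0.6782.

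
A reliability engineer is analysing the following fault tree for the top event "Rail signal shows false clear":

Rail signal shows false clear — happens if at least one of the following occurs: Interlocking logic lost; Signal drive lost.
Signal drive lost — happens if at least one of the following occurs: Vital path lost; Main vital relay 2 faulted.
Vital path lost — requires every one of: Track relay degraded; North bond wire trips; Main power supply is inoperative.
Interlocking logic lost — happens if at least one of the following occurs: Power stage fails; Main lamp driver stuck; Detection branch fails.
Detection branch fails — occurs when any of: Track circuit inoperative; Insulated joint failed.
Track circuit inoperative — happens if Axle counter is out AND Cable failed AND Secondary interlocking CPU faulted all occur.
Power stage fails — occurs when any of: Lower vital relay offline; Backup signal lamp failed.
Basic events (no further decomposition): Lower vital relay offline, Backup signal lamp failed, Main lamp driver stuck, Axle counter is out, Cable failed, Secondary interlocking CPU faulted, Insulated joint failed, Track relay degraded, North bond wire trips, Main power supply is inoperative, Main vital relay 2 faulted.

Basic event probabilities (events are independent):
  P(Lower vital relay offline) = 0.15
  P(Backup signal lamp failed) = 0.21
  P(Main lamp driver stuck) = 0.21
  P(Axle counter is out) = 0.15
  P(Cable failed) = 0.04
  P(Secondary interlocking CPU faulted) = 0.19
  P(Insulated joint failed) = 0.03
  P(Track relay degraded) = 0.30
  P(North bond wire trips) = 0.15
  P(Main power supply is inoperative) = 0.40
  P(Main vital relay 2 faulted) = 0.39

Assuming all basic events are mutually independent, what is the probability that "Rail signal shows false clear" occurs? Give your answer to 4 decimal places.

0.6921

P(Power stage fails) [OR] = 1 − (1−0.15) × (1−0.21) = 0.328500
P(Track circuit inoperative) [AND] = 0.15 × 0.04 × 0.19 = 0.001140
P(Detection branch fails) [OR] = 1 − (1−0.001140) × (1−0.03) = 0.031106
P(Interlocking logic lost) [OR] = 1 − (1−0.328500) × (1−0.21) × (1−0.031106) = 0.486016
P(Vital path lost) [AND] = 0.30 × 0.15 × 0.40 = 0.018000
P(Signal drive lost) [OR] = 1 − (1−0.018000) × (1−0.39) = 0.400980
P(Rail signal shows false clear) [OR] = 1 − (1−0.486016) × (1−0.400980) = 0.692113
Rounded to 4 decimal places: P(Rail signal shows false clear) ≈ 0.6921.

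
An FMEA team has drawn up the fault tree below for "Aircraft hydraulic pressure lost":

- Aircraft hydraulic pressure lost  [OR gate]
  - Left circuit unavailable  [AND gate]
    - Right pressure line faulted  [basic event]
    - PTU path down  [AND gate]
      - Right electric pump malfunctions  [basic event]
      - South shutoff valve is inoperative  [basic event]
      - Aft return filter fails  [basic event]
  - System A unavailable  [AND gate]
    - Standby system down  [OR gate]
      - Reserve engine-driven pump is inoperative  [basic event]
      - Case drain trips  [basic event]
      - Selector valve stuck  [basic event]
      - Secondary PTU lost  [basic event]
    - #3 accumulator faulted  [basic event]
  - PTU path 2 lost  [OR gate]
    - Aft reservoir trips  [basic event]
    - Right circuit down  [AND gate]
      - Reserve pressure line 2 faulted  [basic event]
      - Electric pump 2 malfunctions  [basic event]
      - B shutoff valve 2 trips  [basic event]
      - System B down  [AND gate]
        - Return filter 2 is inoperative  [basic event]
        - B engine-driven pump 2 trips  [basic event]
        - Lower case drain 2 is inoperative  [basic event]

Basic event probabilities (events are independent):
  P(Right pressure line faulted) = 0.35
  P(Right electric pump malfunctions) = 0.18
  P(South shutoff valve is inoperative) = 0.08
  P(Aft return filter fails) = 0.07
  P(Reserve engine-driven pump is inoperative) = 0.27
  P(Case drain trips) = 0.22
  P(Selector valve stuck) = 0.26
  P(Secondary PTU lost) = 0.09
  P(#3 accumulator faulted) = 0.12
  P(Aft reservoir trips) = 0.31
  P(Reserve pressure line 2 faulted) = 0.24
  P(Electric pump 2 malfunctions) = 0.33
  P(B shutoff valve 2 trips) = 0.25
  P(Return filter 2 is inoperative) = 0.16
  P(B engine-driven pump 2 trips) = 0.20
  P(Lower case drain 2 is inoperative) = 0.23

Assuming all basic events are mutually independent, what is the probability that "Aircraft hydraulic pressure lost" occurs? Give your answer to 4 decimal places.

0.3614

P(PTU path down) [AND] = 0.18 × 0.08 × 0.07 = 0.001008
P(Left circuit unavailable) [AND] = 0.35 × 0.001008 = 0.000353
P(Standby system down) [OR] = 1 − (1−0.27) × (1−0.22) × (1−0.26) × (1−0.09) = 0.616566
P(System A unavailable) [AND] = 0.616566 × 0.12 = 0.073988
P(System B down) [AND] = 0.16 × 0.20 × 0.23 = 0.007360
P(Right circuit down) [AND] = 0.24 × 0.33 × 0.25 × 0.007360 = 0.000146
P(PTU path 2 lost) [OR] = 1 − (1−0.31) × (1−0.000146) = 0.310101
P(Aircraft hydraulic pressure lost) [OR] = 1 − (1−0.000353) × (1−0.073988) × (1−0.310101) = 0.361371
Rounded to 4 decimal places: P(Aircraft hydraulic pressure lost) ≈ 0.3614.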